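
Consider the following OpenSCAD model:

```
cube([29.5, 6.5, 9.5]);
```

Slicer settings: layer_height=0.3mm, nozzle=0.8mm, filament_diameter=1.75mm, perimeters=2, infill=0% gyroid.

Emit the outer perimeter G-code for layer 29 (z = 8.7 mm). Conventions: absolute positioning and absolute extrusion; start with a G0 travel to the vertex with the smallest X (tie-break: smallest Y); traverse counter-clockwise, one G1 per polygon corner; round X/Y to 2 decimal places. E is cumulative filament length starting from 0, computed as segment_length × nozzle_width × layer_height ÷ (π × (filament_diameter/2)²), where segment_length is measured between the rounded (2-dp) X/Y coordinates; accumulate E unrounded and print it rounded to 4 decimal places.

At z = 8.7 mm: the cube (footprint 29.5×6.5) is included at this height. The outline is a single polygon with 4 vertices. Extrusion per mm of travel: 0.8 × 0.3 / (π × 0.875²) = 0.099780. Accumulating E over each segment gives final E = 7.1842.

G0 X0.00 Y0.00 Z8.70
G1 X29.50 Y0.00 E2.9435
G1 X29.50 Y6.50 E3.5921
G1 X0.00 Y6.50 E6.5356
G1 X0.00 Y0.00 E7.1842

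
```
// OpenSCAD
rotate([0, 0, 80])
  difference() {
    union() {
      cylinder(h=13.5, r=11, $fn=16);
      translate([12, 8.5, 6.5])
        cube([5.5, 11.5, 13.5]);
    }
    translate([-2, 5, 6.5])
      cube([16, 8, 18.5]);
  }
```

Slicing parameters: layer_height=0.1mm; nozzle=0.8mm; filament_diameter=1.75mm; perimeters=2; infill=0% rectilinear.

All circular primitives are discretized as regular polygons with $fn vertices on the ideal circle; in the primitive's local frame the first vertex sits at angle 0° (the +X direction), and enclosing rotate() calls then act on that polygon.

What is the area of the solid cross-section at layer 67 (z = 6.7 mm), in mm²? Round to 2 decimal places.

At z = 6.7 mm: the r=11 cylinder gives a regular 16-gon of circumradius 11 (constant along its height) (area = (16/2)·11.000²·sin(360°/16) = 370.44 mm²); the 5.5×11.5 cube at (12, 8.5) contributes its full rectangle (area 63.25 mm²); Taking the union: the 2 present regions are separate (no shared area or edge), so areas and boundary lengths simply add and each stays a separate island — area = 433.69 mm²; the cube at (-2, 5) (footprint 16×8) is included at this height (area 128.00 mm²); Taking the first minus the rest: starting from the result so far (433.69 mm²), the 16×8 cube at (-2, 5) partially overlaps it — only the 60.84 mm² overlap (of its 128.00 mm²) is removed, clipping the outline — area = 372.84 mm²; (whole slice rotated 80° about Z — lengths, areas and connectivity unchanged). Overall, the cross-section has 2 separate islands. Net area = 372.84 mm².

372.84 mm²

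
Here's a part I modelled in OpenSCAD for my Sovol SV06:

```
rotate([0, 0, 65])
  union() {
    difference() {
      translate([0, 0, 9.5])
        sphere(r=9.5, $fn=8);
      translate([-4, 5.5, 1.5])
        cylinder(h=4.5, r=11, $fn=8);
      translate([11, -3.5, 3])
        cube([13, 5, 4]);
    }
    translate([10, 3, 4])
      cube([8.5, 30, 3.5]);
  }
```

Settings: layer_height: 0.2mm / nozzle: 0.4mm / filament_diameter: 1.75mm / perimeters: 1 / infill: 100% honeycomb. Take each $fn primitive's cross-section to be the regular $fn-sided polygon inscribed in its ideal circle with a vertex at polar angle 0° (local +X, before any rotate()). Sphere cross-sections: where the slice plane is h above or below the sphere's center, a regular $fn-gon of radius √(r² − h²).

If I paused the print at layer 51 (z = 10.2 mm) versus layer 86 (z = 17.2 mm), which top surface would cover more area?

layer 51 (z = 10.2 mm)

Layer 51 (z = 10.2): the r=9.5 sphere slices to a regular 8-gon of circumradius 9.474 (√(r²−h²) with h=0.7 from center) (area = (8/2)·9.474²·sin(360°/8) = 253.88 mm²); the cylinder at (-4, 5.5) is absent (z outside [1.5, 6]); the cube at (11, -3.5) is not intersected at this z (z outside [3, 7]); Subtracting the remaining from the first: none of the subtracted shapes is present at this height, so the r=9.5 sphere is unchanged — area = 253.88 mm²; the cube at (10, 3) does not reach this height (z outside [4, 7.5]); Taking the union: only that combined region is present, so the union is just that shape — area = 253.88 mm²; (rotated 65° about Z; rotation is an isometry so areas/perimeters/island counts are preserved). So its area = 253.88 mm². Layer 86 (z = 17.2): the r=9.5 sphere slices to a regular 8-gon of circumradius 5.564 (√(r²−h²) with h=7.7 from center) (area = (8/2)·5.564²·sin(360°/8) = 87.57 mm²); the cylinder at (-4, 5.5) is not intersected at this z (z outside [1.5, 6]); the cube at (11, -3.5) is absent (z outside [3, 7]); Subtracting the remaining from the first: none of the subtracted shapes is present at this height, so the r=9.5 sphere is unchanged — area = 87.57 mm²; the cube at (10, 3) does not reach this height (z outside [4, 7.5]); Taking the union: only the result so far is present, so the union is just that shape — area = 87.57 mm²; (rotated 65° about Z; rotation is an isometry so areas/perimeters/island counts are preserved). So its area = 87.57 mm². Layer 51 is larger (253.88 vs 87.57 mm²).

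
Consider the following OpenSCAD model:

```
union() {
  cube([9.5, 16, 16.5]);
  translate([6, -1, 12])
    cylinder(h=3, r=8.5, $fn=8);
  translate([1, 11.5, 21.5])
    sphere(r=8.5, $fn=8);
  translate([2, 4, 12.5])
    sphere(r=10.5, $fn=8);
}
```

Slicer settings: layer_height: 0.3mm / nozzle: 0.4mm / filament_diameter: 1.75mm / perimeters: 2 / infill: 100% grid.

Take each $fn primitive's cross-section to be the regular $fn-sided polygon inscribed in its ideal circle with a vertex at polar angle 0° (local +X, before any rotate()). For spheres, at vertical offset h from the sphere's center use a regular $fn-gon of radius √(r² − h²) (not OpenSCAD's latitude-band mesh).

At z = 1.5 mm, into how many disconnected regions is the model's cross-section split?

At z = 1.5 mm: the cube (footprint 9.5×16) is included at this height; the cylinder at (6, -1) does not reach this height (z outside [12, 15]); the sphere at (1, 11.5) is absent (|z−center|=20.000 > r=8.5); the sphere at (2, 4) does not reach this height (|z−center|=11.000 > r=10.5); Combining (union): only the 9.5×16 cube is present, so the union is just that shape — 1 connected region. The result has 1 disconnected region.

1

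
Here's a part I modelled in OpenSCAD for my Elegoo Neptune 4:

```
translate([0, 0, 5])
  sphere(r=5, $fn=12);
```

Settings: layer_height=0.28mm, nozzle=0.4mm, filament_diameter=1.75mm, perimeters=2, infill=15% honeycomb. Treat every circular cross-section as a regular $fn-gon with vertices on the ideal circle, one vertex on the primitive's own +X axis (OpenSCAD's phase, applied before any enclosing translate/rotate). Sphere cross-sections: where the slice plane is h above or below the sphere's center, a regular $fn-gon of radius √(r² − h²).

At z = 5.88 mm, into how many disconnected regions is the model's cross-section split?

At z = 5.88 mm: the sphere: section is a regular 12-gon, circumradius = √(r²−h²) = √(5²−0.88²) = 4.922. The result has 1 disconnected region.

1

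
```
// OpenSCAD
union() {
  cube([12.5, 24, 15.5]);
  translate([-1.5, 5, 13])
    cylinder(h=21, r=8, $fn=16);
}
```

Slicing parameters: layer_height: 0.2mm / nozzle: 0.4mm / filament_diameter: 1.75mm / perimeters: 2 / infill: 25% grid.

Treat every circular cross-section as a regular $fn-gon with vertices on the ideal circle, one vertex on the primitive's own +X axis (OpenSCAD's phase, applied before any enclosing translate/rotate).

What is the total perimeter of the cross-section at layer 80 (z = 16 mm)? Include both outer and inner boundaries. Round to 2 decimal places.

49.94 mm

At z = 16 mm: the cube does not reach this height (z outside [0, 15.5]); the r=8 cylinder at (-1.5, 5) contributes a regular 16-gon of circumradius 8 (perimeter = 2·16·8.000·sin(180°/16) = 49.94 mm); Combining (union): only the r=8 cylinder at (-1.5, 5) is present, so the union is just that shape — boundary = 49.94 mm. Overall, the cross-section is a single solid region. Total boundary length (outer) = 49.94 mm.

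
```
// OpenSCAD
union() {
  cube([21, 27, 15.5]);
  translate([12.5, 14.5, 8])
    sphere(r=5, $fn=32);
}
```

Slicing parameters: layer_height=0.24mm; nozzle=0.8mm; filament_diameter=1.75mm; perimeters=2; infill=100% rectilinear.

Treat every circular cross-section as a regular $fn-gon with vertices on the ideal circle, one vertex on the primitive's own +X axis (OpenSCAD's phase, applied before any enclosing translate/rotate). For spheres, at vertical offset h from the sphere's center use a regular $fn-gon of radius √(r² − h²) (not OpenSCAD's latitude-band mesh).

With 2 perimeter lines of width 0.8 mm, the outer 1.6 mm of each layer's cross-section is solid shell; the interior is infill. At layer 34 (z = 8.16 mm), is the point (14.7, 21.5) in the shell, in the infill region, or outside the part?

At z = 8.16 mm: the cube is present — its section is the full 21×27 rectangle; the sphere at (12.5, 14.5): section is a regular 32-gon, circumradius = √(r²−h²) = √(5²−0.16²) = 4.997; Merging all regions: the r=5 sphere at (12.5, 14.5) lies entirely inside the 21×27 cube, so the union is just the 21×27 cube — 1 connected region. Overall, the cross-section is a single solid region. The nearest boundary edge runs (0.00, 27.00)→(21.00, 27.00); distance from the point to it = 5.50 mm. The point is inside the cross-section and 5.50 mm from the nearest boundary — more than the 1.6 mm shell width (2 × 0.8), so it's in the infill interior.

infill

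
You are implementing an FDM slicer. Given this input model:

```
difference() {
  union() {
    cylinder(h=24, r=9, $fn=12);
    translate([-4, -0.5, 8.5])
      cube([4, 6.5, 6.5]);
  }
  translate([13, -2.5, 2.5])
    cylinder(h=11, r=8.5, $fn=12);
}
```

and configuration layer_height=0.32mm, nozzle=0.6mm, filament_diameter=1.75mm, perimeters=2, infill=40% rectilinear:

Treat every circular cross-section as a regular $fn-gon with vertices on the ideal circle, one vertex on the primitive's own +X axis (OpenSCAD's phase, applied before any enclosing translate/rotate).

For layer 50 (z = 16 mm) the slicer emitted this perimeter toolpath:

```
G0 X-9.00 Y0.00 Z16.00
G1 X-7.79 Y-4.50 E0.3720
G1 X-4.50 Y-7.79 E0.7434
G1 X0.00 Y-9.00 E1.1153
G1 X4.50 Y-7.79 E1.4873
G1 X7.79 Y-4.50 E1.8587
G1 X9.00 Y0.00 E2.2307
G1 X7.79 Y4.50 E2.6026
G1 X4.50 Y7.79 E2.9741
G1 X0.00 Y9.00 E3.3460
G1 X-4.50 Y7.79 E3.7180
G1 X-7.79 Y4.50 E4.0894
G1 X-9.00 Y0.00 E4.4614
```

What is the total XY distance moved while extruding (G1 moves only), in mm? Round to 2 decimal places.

Sum the Euclidean lengths of each G1 segment: total = 55.89 mm.

55.89 mm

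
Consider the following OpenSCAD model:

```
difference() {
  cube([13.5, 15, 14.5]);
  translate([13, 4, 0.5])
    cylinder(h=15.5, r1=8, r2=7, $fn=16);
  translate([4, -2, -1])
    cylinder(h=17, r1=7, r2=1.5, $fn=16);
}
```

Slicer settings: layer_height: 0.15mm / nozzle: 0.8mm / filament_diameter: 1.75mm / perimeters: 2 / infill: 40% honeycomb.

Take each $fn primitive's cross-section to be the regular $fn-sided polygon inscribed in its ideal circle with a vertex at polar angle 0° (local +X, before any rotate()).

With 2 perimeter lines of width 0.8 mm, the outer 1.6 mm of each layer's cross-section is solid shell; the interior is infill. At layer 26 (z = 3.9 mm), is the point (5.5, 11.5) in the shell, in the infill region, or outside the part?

infill

At z = 3.9 mm: the cube is present — its section is the full 13.5×15 rectangle; the cone at (13, 4) (r1=8→r2=7) has section circumradius 7.781 here — a regular 16-gon; the cone at (4, -2) contributes a regular 16-gon of circumradius 5.415 (interpolated between r1=7 and r2=1.5 at t=0.288); Subtracting the remaining from the first: starting from the 13.5×15 cube, the cone at (13, 4) partially overlaps it — only the 81.49 mm² overlap (of its 185.34 mm²) is removed, clipping the outline; the cone at (4, -2) partially overlaps it — only the 16.96 mm² overlap (of its 89.76 mm²) is removed, clipping the outline — 1 connected region. Overall, the cross-section is a single solid region. The nearest boundary edge runs (10.02, 11.19)→(7.50, 9.50); distance from the point to it = 2.83 mm. The point is inside the cross-section and 2.83 mm from the nearest boundary — more than the 1.6 mm shell width (2 × 0.8), so it's in the infill interior.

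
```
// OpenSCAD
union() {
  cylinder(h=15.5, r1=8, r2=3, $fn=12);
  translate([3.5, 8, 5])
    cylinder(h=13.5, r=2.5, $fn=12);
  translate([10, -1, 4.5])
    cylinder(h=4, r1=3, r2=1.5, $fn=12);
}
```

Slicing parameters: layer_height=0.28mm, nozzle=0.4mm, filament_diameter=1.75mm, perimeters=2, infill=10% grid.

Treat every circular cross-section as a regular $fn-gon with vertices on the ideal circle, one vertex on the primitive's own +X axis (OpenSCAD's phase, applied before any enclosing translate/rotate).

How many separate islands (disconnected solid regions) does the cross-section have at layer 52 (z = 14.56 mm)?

At z = 14.56 mm: the cone contributes a regular 12-gon of circumradius 3.303 (interpolated between r1=8 and r2=3 at t=0.939); the r=2.5 cylinder at (3.5, 8) gives a regular 12-gon of circumradius 2.5 (constant along its height); the cone at (10, -1) does not reach this height (z outside [4.5, 8.5]); Merging all regions: the 2 present regions are separate (no shared area or edge), so areas and boundary lengths simply add and each stays a separate island — 2 connected regions. Overall, the cross-section has 2 separate islands. Island count = 2.

2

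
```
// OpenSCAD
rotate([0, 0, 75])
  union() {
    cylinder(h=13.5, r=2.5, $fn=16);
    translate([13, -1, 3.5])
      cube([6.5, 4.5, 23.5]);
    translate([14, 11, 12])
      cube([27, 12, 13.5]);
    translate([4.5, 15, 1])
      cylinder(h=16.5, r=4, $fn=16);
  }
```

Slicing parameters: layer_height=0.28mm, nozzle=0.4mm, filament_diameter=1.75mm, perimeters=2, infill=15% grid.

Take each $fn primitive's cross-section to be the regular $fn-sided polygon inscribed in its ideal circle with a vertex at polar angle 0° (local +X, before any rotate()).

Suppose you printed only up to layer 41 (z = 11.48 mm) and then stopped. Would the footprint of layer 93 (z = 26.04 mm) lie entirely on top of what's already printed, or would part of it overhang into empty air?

Compare the two slices. At z = 11.48: the r=2.5 cylinder gives a regular 16-gon of circumradius 2.5 (constant along its height) (area = (16/2)·2.500²·sin(360°/16) = 19.13 mm²); the 6.5×4.5 cube at (13, -1) contributes its full rectangle (area 29.25 mm²); the cube at (14, 11) does not reach this height (z outside [12, 25.5]); the r=4 cylinder at (4.5, 15) gives a regular 16-gon of circumradius 4 (constant along its height) (area = (16/2)·4.000²·sin(360°/16) = 48.98 mm²); Merging all regions: the 3 present regions are separate (no shared area or edge), so areas and boundary lengths simply add and each stays a separate island — area = 97.37 mm²; (whole slice rotated 75° about Z — lengths, areas and connectivity unchanged). At z = 26.04: the cylinder is not intersected at this z (z outside [0, 13.5]); the cube at (13, -1) is present — its section is the full 6.5×4.5 rectangle (area 29.25 mm²); the cube at (14, 11) does not reach this height (z outside [12, 25.5]); the cylinder at (4.5, 15) does not reach this height (z outside [1, 17.5]); Taking the union: only the 6.5×4.5 cube at (13, -1) is present, so the union is just that shape — area = 29.25 mm²; (rotated 75° about Z; rotation is an isometry so areas/perimeters/island counts are preserved). Checking containment: the cross-section at z = 26.04 is a subset of the cross-section at z = 11.48.

entirely on top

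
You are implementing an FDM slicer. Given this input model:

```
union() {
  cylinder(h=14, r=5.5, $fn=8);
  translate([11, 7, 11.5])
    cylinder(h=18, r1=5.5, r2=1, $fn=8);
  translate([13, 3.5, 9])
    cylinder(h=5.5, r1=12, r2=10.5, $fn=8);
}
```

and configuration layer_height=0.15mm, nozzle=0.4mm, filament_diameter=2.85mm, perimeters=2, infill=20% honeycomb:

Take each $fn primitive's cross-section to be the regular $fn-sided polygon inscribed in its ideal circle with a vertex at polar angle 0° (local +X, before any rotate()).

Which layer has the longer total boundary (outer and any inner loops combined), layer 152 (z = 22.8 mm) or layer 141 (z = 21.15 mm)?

layer 141 (z = 21.15 mm)

Layer 152 (z = 22.8): the cylinder does not reach this height (z outside [0, 14]); the cone at (11, 7): at t=0.628 of its height the radius interpolates to r₁+(r₂−r₁)t = 2.675, giving a regular 8-gon of that circumradius (perimeter = 2·8·2.675·sin(180°/8) = 16.38 mm); the cone at (13, 3.5) is absent (z outside [9, 14.5]); Taking the union: only the cone at (11, 7) is present, so the union is just that shape — boundary = 16.38 mm. So its perimeter = 16.38 mm. Layer 141 (z = 21.15): the cylinder is absent (z outside [0, 14]); the cone at (11, 7) (r1=5.5→r2=1) has section circumradius 3.088 here — a regular 8-gon (perimeter = 2·8·3.088·sin(180°/8) = 18.90 mm); the cone at (13, 3.5) does not reach this height (z outside [9, 14.5]); Merging all regions: only the cone at (11, 7) is present, so the union is just that shape — boundary = 18.90 mm. So its perimeter = 18.90 mm. Layer 141 is larger (18.90 vs 16.38 mm).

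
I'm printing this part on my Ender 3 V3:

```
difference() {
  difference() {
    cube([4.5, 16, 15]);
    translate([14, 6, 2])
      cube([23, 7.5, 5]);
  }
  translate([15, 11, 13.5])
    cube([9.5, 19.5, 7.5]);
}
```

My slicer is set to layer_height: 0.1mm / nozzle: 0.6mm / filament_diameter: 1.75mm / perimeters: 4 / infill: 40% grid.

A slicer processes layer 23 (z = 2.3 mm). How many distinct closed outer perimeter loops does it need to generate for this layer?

1

At z = 2.3 mm: the 4.5×16 cube contributes its full rectangle; the cube at (14, 6) (footprint 23×7.5) is included at this height; Subtracting the remaining from the first: starting from the 4.5×16 cube, the 23×7.5 cube at (14, 6) misses the remaining region (no effect) — 1 connected region; the cube at (15, 11) is absent (z outside [13.5, 21]); After the difference (first − rest): none of the subtracted shapes is present at this height, so that combined region is unchanged — 1 connected region. The result has 1 disconnected region.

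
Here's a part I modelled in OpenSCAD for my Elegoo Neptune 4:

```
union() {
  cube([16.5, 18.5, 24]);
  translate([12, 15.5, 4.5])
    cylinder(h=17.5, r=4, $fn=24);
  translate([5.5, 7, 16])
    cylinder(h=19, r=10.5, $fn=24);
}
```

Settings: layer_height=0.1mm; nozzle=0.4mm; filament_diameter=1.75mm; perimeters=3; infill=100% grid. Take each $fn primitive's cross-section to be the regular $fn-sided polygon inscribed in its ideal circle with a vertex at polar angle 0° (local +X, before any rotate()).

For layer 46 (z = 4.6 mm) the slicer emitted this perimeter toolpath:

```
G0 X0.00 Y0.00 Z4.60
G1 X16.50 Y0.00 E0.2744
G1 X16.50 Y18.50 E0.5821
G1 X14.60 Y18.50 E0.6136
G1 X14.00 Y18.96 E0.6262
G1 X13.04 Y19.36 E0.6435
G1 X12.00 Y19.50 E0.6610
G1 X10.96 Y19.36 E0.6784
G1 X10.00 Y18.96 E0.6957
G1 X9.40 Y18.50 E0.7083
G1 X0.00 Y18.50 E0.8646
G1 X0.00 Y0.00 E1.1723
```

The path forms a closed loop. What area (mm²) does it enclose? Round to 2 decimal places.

308.73 mm²

Apply the shoelace formula to the sequence of (X, Y) vertices; enclosed area = 308.73 mm².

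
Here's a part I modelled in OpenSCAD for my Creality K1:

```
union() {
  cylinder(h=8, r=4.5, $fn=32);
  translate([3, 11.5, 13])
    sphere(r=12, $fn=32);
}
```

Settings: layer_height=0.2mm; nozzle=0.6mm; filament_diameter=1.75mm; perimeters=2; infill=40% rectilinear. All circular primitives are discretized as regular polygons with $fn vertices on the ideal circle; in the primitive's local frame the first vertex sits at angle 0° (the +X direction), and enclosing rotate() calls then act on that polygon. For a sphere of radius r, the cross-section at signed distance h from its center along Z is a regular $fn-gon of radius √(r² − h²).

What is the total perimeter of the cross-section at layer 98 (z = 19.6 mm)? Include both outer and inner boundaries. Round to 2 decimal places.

62.87 mm

At z = 19.6 mm: the cylinder is not intersected at this z (z outside [0, 8]); the sphere at (3, 11.5): section is a regular 32-gon, circumradius = √(r²−h²) = √(12²−6.6²) = 10.022 (perimeter = 2·32·10.022·sin(180°/32) = 62.87 mm); Combining (union): only the r=12 sphere at (3, 11.5) is present, so the union is just that shape — boundary = 62.87 mm. Overall, the cross-section is a single solid region. Total boundary length (outer) = 62.87 mm.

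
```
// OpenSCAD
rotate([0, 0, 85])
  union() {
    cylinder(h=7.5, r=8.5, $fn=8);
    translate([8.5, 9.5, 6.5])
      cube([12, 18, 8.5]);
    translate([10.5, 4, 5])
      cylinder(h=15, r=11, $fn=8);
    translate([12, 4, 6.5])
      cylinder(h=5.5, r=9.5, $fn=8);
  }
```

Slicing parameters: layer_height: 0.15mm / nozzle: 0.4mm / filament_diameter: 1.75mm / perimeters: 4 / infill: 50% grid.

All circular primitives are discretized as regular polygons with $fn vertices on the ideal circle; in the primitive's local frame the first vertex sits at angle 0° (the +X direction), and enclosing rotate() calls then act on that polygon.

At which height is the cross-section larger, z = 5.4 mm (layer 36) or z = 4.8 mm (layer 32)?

Layer 36 (z = 5.4): the r=8.5 cylinder contributes a regular 8-gon of circumradius 8.5 (area = (8/2)·8.500²·sin(360°/8) = 204.35 mm²); the cube at (8.5, 9.5) does not reach this height (z outside [6.5, 15]); the r=11 cylinder at (10.5, 4) gives a regular 8-gon of circumradius 11 (constant along its height) (area = (8/2)·11.000²·sin(360°/8) = 342.24 mm²); the cylinder at (12, 4) does not reach this height (z outside [6.5, 12]); Combining (union): the regions partially overlap — summed areas 546.59 mm² minus the doubly-counted overlap 73.13 mm² gives 473.46 mm² — area = 473.46 mm²; (rotated 85° about Z; rotation is an isometry so areas/perimeters/island counts are preserved). So its area = 473.46 mm². Layer 32 (z = 4.8): the cylinder: section is a regular 8-gon, circumradius r=8.5 (area = (8/2)·8.500²·sin(360°/8) = 204.35 mm²); the cube at (8.5, 9.5) is absent (z outside [6.5, 15]); the cylinder at (10.5, 4) is absent (z outside [5, 20]); the cylinder at (12, 4) is not intersected at this z (z outside [6.5, 12]); Combining (union): only the r=8.5 cylinder is present, so the union is just that shape — area = 204.35 mm²; (rotated 85° about Z; rotation is an isometry so areas/perimeters/island counts are preserved). So its area = 204.35 mm². Layer 36 is larger (473.46 vs 204.35 mm²).

layer 36 (z = 5.4 mm)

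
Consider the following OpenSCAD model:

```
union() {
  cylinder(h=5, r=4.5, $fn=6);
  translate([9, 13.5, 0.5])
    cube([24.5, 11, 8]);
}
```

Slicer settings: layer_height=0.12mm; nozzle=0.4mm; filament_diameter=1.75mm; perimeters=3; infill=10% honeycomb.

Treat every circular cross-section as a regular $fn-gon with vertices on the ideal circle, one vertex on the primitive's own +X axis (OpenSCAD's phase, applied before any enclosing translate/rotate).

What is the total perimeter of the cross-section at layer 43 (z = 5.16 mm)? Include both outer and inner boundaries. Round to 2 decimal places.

At z = 5.16 mm: the cylinder does not reach this height (z outside [0, 5]); the cube at (9, 13.5) is present — its section is the full 24.5×11 rectangle (perimeter 71.00 mm); Combining (union): only the 24.5×11 cube at (9, 13.5) is present, so the union is just that shape — boundary = 71.00 mm. Overall, the cross-section is a single solid region. Total boundary length (outer) = 71.00 mm.

71.00 mm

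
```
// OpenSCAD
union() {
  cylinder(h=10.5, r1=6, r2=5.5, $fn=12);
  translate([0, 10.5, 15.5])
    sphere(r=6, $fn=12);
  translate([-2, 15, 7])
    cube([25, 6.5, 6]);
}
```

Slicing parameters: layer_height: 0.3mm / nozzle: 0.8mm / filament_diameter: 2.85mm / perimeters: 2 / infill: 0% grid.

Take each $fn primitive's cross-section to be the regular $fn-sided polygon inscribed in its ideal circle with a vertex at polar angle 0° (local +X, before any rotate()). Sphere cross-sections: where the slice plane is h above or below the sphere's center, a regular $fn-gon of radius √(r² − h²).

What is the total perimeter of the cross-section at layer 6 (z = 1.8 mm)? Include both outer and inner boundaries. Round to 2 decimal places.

At z = 1.8 mm: the cone: at t=0.171 of its height the radius interpolates to r₁+(r₂−r₁)t = 5.914, giving a regular 12-gon of that circumradius (perimeter = 2·12·5.914·sin(180°/12) = 36.74 mm); the sphere at (0, 10.5) is not intersected at this z (|z−center|=13.700 > r=6); the cube at (-2, 15) does not reach this height (z outside [7, 13]); Taking the union: only the cone is present, so the union is just that shape — boundary = 36.74 mm. Overall, the cross-section is a single solid region. Total boundary length (outer) = 36.74 mm.

36.74 mm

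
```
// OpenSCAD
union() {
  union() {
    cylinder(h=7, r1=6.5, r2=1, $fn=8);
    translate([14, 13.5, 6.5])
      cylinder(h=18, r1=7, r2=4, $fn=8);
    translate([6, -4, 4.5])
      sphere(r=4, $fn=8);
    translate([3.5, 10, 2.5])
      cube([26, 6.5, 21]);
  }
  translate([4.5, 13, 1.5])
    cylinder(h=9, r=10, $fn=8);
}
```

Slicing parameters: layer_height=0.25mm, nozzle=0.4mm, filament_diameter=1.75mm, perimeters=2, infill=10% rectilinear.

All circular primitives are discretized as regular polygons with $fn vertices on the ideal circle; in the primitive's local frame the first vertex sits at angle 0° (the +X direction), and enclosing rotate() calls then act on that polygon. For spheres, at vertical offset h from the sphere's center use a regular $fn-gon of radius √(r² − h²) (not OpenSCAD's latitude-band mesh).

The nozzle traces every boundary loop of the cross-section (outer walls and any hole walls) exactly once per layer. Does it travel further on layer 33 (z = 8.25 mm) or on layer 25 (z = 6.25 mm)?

Layer 33 (z = 8.25): the cone does not reach this height (z outside [0, 7]); the cone at (14, 13.5): at t=0.097 of its height the radius interpolates to r₁+(r₂−r₁)t = 6.708, giving a regular 8-gon of that circumradius (perimeter = 2·8·6.708·sin(180°/8) = 41.07 mm); the r=4 sphere at (6, -4) slices to a regular 8-gon of circumradius 1.392 (√(r²−h²) with h=3.75 from center) (perimeter = 2·8·1.392·sin(180°/8) = 8.52 mm); the cube at (3.5, 10) (footprint 26×6.5) is included at this height (perimeter 65.00 mm); Merging all regions: the regions partially overlap (shared area 78.41 mm²), so the edge portions inside another operand are dropped and the merged outline is re-measured after clipping — boundary = 79.08 mm; the r=10 cylinder at (4.5, 13) gives a regular 8-gon of circumradius 10 (constant along its height) (perimeter = 2·8·10.000·sin(180°/8) = 61.23 mm); Taking the union: the regions partially overlap (shared area 82.50 mm²), so the edge portions inside another operand are dropped and the merged outline is re-measured after clipping — boundary = 101.46 mm. So its perimeter = 101.46 mm. Layer 25 (z = 6.25): the cone contributes a regular 8-gon of circumradius 1.589 (interpolated between r1=6.5 and r2=1 at t=0.893) (perimeter = 2·8·1.589·sin(180°/8) = 9.73 mm); the cone at (14, 13.5) is not intersected at this z (z outside [6.5, 24.5]); the r=4 sphere at (6, -4) slices to a regular 8-gon of circumradius 3.597 (√(r²−h²) with h=1.75 from center) (perimeter = 2·8·3.597·sin(180°/8) = 22.02 mm); the cube at (3.5, 10) is present — its section is the full 26×6.5 rectangle (perimeter 65.00 mm); Merging all regions: the 3 present regions are separate (no shared area or edge), so areas and boundary lengths simply add and each stays a separate island — boundary = 96.75 mm; the cylinder at (4.5, 13): section is a regular 8-gon, circumradius r=10 (perimeter = 2·8·10.000·sin(180°/8) = 61.23 mm); Taking the union: the regions partially overlap (shared area 67.10 mm²), so the edge portions inside another operand are dropped and the merged outline is re-measured after clipping — boundary = 125.14 mm. So its perimeter = 125.14 mm. Layer 25 is larger (125.14 vs 101.46 mm).

layer 25 (z = 6.25 mm)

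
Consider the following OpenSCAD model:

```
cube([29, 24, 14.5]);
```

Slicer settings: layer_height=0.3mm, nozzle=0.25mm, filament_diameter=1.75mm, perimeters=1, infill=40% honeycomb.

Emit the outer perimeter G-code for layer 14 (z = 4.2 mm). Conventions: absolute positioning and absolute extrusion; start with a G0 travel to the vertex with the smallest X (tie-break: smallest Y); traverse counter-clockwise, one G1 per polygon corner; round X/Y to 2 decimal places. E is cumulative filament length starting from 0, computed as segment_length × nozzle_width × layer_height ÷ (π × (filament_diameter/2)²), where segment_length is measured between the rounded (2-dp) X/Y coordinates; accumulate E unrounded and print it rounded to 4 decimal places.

At z = 4.2 mm: the 29×24 cube contributes its full rectangle. The outline is a single polygon with 4 vertices. Extrusion per mm of travel: 0.25 × 0.3 / (π × 0.875²) = 0.031181. Accumulating E over each segment gives final E = 3.3052.

G0 X0.00 Y0.00 Z4.20
G1 X29.00 Y0.00 E0.9043
G1 X29.00 Y24.00 E1.6526
G1 X0.00 Y24.00 E2.5569
G1 X0.00 Y0.00 E3.3052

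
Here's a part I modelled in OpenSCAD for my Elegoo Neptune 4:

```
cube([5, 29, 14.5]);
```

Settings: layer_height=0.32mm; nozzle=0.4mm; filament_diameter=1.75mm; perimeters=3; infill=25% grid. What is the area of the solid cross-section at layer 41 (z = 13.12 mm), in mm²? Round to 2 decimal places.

145.00 mm²

At z = 13.12 mm: the 5×29 cube contributes its full rectangle (area 145.00 mm²). Overall, the cross-section is a single solid region. Net area = 145.00 mm².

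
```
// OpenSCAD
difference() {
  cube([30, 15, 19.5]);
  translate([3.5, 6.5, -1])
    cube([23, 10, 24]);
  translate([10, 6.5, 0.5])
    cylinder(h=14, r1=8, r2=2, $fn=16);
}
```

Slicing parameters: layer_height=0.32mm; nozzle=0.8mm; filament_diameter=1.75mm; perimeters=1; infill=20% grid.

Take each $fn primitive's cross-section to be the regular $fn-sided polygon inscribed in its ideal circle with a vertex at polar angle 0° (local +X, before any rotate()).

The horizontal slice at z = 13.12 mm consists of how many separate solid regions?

1

At z = 13.12 mm: the cube is present — its section is the full 30×15 rectangle; the cube at (3.5, 6.5) is present — its section is the full 23×10 rectangle; the cone at (10, 6.5) contributes a regular 16-gon of circumradius 2.591 (interpolated between r1=8 and r2=2 at t=0.901); After the difference (first − rest): starting from the 30×15 cube, the 23×10 cube at (3.5, 6.5) partially overlaps it — only the 195.50 mm² overlap (of its 230.00 mm²) is removed, clipping the outline; the cone at (10, 6.5) partially overlaps it — only the 10.28 mm² overlap (of its 20.56 mm²) is removed, clipping the outline — 1 connected region. The result has 1 disconnected region.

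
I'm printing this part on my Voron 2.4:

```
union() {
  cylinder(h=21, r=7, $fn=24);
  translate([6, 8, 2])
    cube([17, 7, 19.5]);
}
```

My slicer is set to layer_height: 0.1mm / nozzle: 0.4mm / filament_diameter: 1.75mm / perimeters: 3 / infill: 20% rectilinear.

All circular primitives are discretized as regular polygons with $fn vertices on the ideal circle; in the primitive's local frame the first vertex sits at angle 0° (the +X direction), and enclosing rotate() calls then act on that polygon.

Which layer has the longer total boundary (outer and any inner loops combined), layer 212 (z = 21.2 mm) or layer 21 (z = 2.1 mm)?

Layer 212 (z = 21.2): the cylinder is not intersected at this z (z outside [0, 21]); the 17×7 cube at (6, 8) contributes its full rectangle (perimeter 48.00 mm); Taking the union: only the 17×7 cube at (6, 8) is present, so the union is just that shape — boundary = 48.00 mm. So its perimeter = 48.00 mm. Layer 21 (z = 2.1): the r=7 cylinder gives a regular 24-gon of circumradius 7 (constant along its height) (perimeter = 2·24·7.000·sin(180°/24) = 43.86 mm); the 17×7 cube at (6, 8) contributes its full rectangle (perimeter 48.00 mm); Taking the union: the 2 present regions are separate (no shared area or edge), so areas and boundary lengths simply add and each stays a separate island — boundary = 91.86 mm. So its perimeter = 91.86 mm. Layer 21 is larger (91.86 vs 48.00 mm).

layer 21 (z = 2.1 mm)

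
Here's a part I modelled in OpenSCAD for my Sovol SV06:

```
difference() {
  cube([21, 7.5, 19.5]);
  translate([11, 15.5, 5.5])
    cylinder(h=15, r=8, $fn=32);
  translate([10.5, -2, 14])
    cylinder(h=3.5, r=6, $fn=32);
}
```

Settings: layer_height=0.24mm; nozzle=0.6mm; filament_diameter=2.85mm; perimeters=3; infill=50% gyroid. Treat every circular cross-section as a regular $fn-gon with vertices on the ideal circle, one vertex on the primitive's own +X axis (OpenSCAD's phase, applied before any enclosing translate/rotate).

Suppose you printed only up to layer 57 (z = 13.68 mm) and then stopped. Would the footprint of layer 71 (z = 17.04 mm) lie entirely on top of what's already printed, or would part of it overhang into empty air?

entirely on top

Compare the two slices. At z = 13.68: the cube is present — its section is the full 21×7.5 rectangle (area 157.50 mm²); the r=8 cylinder at (11, 15.5) contributes a regular 32-gon of circumradius 8 (area = (32/2)·8.000²·sin(360°/32) = 199.77 mm²); the cylinder at (10.5, -2) is absent (z outside [14, 17.5]); After the difference (first − rest): starting from the 21×7.5 cube (157.50 mm²), the r=8 cylinder at (11, 15.5) misses the remaining region (no effect) — area = 157.50 mm². At z = 17.04: the 21×7.5 cube contributes its full rectangle (area 157.50 mm²); the r=8 cylinder at (11, 15.5) gives a regular 32-gon of circumradius 8 (constant along its height) (area = (32/2)·8.000²·sin(360°/32) = 199.77 mm²); the cylinder at (10.5, -2): section is a regular 32-gon, circumradius r=6 (area = (32/2)·6.000²·sin(360°/32) = 112.37 mm²); Subtracting the remaining from the first: starting from the 21×7.5 cube (157.50 mm²), the r=8 cylinder at (11, 15.5) misses the remaining region (no effect); the r=6 cylinder at (10.5, -2) partially overlaps it — only the 32.72 mm² overlap (of its 112.37 mm²) is removed, clipping the outline — area = 124.78 mm². Checking containment: the cross-section at z = 17.04 is a subset of the cross-section at z = 13.68.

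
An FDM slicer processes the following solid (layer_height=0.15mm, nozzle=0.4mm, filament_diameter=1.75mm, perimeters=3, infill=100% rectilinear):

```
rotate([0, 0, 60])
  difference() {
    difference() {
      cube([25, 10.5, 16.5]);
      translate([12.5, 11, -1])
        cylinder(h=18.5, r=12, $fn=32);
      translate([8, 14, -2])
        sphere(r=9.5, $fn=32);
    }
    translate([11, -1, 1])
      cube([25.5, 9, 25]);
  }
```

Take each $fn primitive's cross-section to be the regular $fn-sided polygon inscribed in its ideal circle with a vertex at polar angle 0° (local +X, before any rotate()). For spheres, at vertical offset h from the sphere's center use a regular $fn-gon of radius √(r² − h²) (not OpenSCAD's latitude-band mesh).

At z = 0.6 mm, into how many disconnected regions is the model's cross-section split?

2

At z = 0.6 mm: the cube (footprint 25×10.5) is included at this height; the cylinder at (12.5, 11): section is a regular 32-gon, circumradius r=12; the r=9.5 sphere at (8, 14) contributes a regular 32-gon of circumradius √(9.5²−2.6²) = 9.137; Taking the first minus the rest: starting from the 25×10.5 cube, the r=12 cylinder at (12.5, 11) partially overlaps it — only the 206.69 mm² overlap (of its 449.49 mm²) is removed, clipping the outline; the r=9.5 sphere at (8, 14) partially overlaps it — only the 0.90 mm² overlap (of its 260.61 mm²) is removed, clipping the outline — 2 connected regions; the cube at (11, -1) does not reach this height (z outside [1, 26]); Taking the first minus the rest: none of the subtracted shapes is present at this height, so that combined region is unchanged — 2 connected regions; (rotated 60° about Z; rotation is an isometry so areas/perimeters/island counts are preserved). The result has 2 disconnected regions.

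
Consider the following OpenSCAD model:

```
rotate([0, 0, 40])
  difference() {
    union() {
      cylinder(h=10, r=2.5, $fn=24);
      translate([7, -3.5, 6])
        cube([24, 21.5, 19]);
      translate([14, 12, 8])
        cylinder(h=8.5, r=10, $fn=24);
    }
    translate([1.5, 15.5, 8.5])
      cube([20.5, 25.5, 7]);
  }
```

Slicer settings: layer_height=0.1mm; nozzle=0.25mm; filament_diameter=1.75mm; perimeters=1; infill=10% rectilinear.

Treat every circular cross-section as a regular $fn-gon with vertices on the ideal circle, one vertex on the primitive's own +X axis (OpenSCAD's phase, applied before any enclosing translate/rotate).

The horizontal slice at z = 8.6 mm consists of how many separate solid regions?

2

At z = 8.6 mm: the r=2.5 cylinder contributes a regular 24-gon of circumradius 2.5; the 24×21.5 cube at (7, -3.5) contributes its full rectangle; the r=10 cylinder at (14, 12) gives a regular 24-gon of circumradius 10 (constant along its height); Merging all regions: the regions partially overlap (shared area 238.77 mm²), so overlapping operands fuse into one piece — 2 connected regions; the cube at (1.5, 15.5) is present — its section is the full 20.5×25.5 rectangle; Taking the first minus the rest: starting from that combined region, the 20.5×25.5 cube at (1.5, 15.5) partially overlaps it — only the 85.41 mm² overlap (of its 522.75 mm²) is removed, clipping the outline — 2 connected regions; (rotated 40° about Z; rotation is an isometry so areas/perimeters/island counts are preserved). The result has 2 disconnected regions.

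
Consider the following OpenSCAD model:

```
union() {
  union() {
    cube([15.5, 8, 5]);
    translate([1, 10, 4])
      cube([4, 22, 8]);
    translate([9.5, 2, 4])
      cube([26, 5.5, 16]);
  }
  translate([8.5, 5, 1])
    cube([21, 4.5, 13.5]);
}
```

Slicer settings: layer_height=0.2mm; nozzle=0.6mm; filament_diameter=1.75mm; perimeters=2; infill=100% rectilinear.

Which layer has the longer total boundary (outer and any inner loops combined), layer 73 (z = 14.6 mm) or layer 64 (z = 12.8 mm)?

Layer 73 (z = 14.6): the cube does not reach this height (z outside [0, 5]); the cube at (1, 10) is absent (z outside [4, 12]); the 26×5.5 cube at (9.5, 2) contributes its full rectangle (perimeter 63.00 mm); Merging all regions: only the 26×5.5 cube at (9.5, 2) is present, so the union is just that shape — boundary = 63.00 mm; the cube at (8.5, 5) is not intersected at this z (z outside [1, 14.5]); Combining (union): only that combined region is present, so the union is just that shape — boundary = 63.00 mm. So its perimeter = 63.00 mm. Layer 64 (z = 12.8): the cube does not reach this height (z outside [0, 5]); the cube at (1, 10) does not reach this height (z outside [4, 12]); the cube at (9.5, 2) is present — its section is the full 26×5.5 rectangle (perimeter 63.00 mm); Combining (union): only the 26×5.5 cube at (9.5, 2) is present, so the union is just that shape — boundary = 63.00 mm; the 21×4.5 cube at (8.5, 5) contributes its full rectangle (perimeter 51.00 mm); Combining (union): the regions partially overlap (shared area 50.00 mm²), so the edge portions inside another operand are dropped and the merged outline is re-measured after clipping — boundary = 69.00 mm. So its perimeter = 69.00 mm. Layer 64 is larger (69.00 vs 63.00 mm).

layer 64 (z = 12.8 mm)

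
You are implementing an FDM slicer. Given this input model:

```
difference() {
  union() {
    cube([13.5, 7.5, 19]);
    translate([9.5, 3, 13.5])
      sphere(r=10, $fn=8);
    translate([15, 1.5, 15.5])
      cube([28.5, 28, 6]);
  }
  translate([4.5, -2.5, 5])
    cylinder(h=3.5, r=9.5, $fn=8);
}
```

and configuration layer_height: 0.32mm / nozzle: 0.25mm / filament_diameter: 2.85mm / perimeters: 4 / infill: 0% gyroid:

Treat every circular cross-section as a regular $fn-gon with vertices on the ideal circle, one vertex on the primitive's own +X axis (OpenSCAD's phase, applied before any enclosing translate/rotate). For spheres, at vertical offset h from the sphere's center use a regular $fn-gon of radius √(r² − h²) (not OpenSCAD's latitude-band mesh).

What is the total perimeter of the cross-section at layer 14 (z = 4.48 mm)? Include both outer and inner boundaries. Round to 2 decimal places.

42.70 mm

At z = 4.48 mm: the 13.5×7.5 cube contributes its full rectangle (perimeter 42.00 mm); the sphere at (9.5, 3): section is a regular 8-gon, circumradius = √(r²−h²) = √(10²−9.02²) = 4.317 (perimeter = 2·8·4.317·sin(180°/8) = 26.43 mm); the cube at (15, 1.5) is not intersected at this z (z outside [15.5, 21.5]); Taking the union: the regions partially overlap (shared area 48.29 mm²), so the edge portions inside another operand are dropped and the merged outline is re-measured after clipping — boundary = 42.70 mm; the cylinder at (4.5, -2.5) does not reach this height (z outside [5, 8.5]); Taking the first minus the rest: none of the subtracted shapes is present at this height, so the result so far is unchanged — boundary = 42.70 mm. Overall, the cross-section is a single solid region. Total boundary length (outer) = 42.70 mm.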